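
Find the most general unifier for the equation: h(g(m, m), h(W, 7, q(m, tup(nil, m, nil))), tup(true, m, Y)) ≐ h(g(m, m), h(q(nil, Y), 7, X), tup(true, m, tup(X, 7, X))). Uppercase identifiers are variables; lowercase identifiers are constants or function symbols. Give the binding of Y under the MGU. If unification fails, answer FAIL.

Decompose h/3: g(m, m) ≐ g(m, m),  h(W, 7, q(m, tup(nil, m, nil))) ≐ h(q(nil, Y), 7, X),  tup(true, m, Y) ≐ tup(true, m, tup(X, 7, X)).
Delete trivial equation g(m, m) ≐ g(m, m).
Decompose h/3: W ≐ q(nil, Y),  7 ≐ 7,  q(m, tup(nil, m, nil)) ≐ X.
Bind W := q(nil, Y); no other remaining equation mentions W.
Delete trivial equation 7 ≐ 7.
Bind X := q(m, tup(nil, m, nil)); substituting into the remaining equation gives: tup(true, m, Y) ≐ tup(true, m, tup(q(m, tup(nil, m, nil)), 7, q(m, tup(nil, m, nil)))).
Decompose tup/3: true ≐ true,  m ≐ m,  Y ≐ tup(q(m, tup(nil, m, nil)), 7, q(m, tup(nil, m, nil))).
Delete trivial equation true ≐ true.
Delete trivial equation m ≐ m.
Bind Y := tup(q(m, tup(nil, m, nil)), 7, q(m, tup(nil, m, nil))). Substituting into the earlier binding gives W := q(nil, tup(q(m, tup(nil, m, nil)), 7, q(m, tup(nil, m, nil)))).
MGU = { W := q(nil, tup(q(m, tup(nil, m, nil)), 7, q(m, tup(nil, m, nil)))), X := q(m, tup(nil, m, nil)), Y := tup(q(m, tup(nil, m, nil)), 7, q(m, tup(nil, m, nil))) }, so Y := tup(q(m, tup(nil, m, nil)), 7, q(m, tup(nil, m, nil))).

tup(q(m, tup(nil, m, nil)), 7, q(m, tup(nil, m, nil)))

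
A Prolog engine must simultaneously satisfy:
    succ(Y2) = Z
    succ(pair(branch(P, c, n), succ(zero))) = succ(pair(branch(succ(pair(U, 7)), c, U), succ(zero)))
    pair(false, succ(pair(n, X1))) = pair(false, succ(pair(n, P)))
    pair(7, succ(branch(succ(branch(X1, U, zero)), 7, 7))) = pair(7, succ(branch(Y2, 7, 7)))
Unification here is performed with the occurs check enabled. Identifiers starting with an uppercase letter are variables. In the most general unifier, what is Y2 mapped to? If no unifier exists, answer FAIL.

Bind Z := succ(Y2); no other remaining equation mentions Z.
Decompose succ/1: pair(branch(P, c, n), succ(zero)) = pair(branch(succ(pair(U, 7)), c, U), succ(zero)).
Decompose pair/2: branch(P, c, n) = branch(succ(pair(U, 7)), c, U),  succ(zero) = succ(zero).
Decompose branch/3: P = succ(pair(U, 7)),  c = c,  n = U.
Bind P := succ(pair(U, 7)); substituting into the one remaining equation that mentions P gives: pair(false, succ(pair(n, X1))) = pair(false, succ(pair(n, succ(pair(U, 7))))).
Delete trivial equation c = c.
Bind U := n; substituting into the 2 remaining equations that mention U gives: pair(false, succ(pair(n, X1))) = pair(false, succ(pair(n, succ(pair(n, 7))))),  pair(7, succ(branch(succ(branch(X1, n, zero)), 7, 7))) = pair(7, succ(branch(Y2, 7, 7))). Substituting into the earlier binding gives P := succ(pair(n, 7)).
Delete trivial equation succ(zero) = succ(zero).
Decompose pair/2: false = false,  succ(pair(n, X1)) = succ(pair(n, succ(pair(n, 7)))).
Delete trivial equation false = false.
Decompose succ/1: pair(n, X1) = pair(n, succ(pair(n, 7))).
Decompose pair/2: n = n,  X1 = succ(pair(n, 7)).
Delete trivial equation n = n.
Bind X1 := succ(pair(n, 7)); substituting into the remaining equation gives: pair(7, succ(branch(succ(branch(succ(pair(n, 7)), n, zero)), 7, 7))) = pair(7, succ(branch(Y2, 7, 7))).
Decompose pair/2: 7 = 7,  succ(branch(succ(branch(succ(pair(n, 7)), n, zero)), 7, 7)) = succ(branch(Y2, 7, 7)).
Delete trivial equation 7 = 7.
Decompose succ/1: branch(succ(branch(succ(pair(n, 7)), n, zero)), 7, 7) = branch(Y2, 7, 7).
Decompose branch/3: succ(branch(succ(pair(n, 7)), n, zero)) = Y2,  7 = 7,  7 = 7.
Bind Y2 := succ(branch(succ(pair(n, 7)), n, zero)); no other remaining equation mentions Y2. Substituting into the earlier binding gives Z := succ(succ(branch(succ(pair(n, 7)), n, zero))).
Delete trivial equation 7 = 7.
Delete trivial equation 7 = 7.
MGU = { Z -> succ(succ(branch(succ(pair(n, 7)), n, zero))), P -> succ(pair(n, 7)), U -> n, X1 -> succ(pair(n, 7)), Y2 -> succ(branch(succ(pair(n, 7)), n, zero)) }, so Y2 -> succ(branch(succ(pair(n, 7)), n, zero)).

succ(branch(succ(pair(n, 7)), n, zero))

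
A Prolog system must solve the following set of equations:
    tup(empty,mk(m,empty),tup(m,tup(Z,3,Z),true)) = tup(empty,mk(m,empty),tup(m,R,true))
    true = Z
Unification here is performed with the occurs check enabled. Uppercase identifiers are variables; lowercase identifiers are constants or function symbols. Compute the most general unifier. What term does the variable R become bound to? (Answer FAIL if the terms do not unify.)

Decompose tup/3: empty = empty,  mk(m,empty) = mk(m,empty),  tup(m,tup(Z,3,Z),true) = tup(m,R,true).
Delete trivial equation empty = empty.
Delete trivial equation mk(m,empty) = mk(m,empty).
Decompose tup/3: m = m,  tup(Z,3,Z) = R,  true = true.
Delete trivial equation m = m.
Bind R := tup(Z,3,Z); no other remaining equation mentions R.
Delete trivial equation true = true.
Bind Z := true. Substituting into the earlier binding gives R := tup(true,3,true).
MGU = { R -> tup(true,3,true), Z -> true }, so R -> tup(true,3,true).

tup(true,3,true)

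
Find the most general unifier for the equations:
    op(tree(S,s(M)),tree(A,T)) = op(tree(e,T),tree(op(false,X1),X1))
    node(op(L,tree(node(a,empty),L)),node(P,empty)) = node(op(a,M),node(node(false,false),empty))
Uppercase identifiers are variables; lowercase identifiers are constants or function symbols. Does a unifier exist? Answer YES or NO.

Decompose op/2: tree(S,s(M)) = tree(e,T),  tree(A,T) = tree(op(false,X1),X1).
Decompose tree/2: S = e,  s(M) = T.
Bind S := e; no other remaining equation mentions S.
Bind T := s(M); substituting into the one remaining equation that mentions T gives: tree(A,s(M)) = tree(op(false,X1),X1).
Decompose tree/2: A = op(false,X1),  s(M) = X1.
Bind A := op(false,X1); no other remaining equation mentions A.
Bind X1 := s(M); no other remaining equation mentions X1. Substituting into the earlier binding gives A := op(false,s(M)).
Decompose node/2: op(L,tree(node(a,empty),L)) = op(a,M),  node(P,empty) = node(node(false,false),empty).
Decompose op/2: L = a,  tree(node(a,empty),L) = M.
Bind L := a; substituting into the one remaining equation that mentions L gives: tree(node(a,empty),a) = M.
Bind M := tree(node(a,empty),a); no other remaining equation mentions M. Substituting into the earlier bindings gives T := s(tree(node(a,empty),a)), A := op(false,s(tree(node(a,empty),a))), X1 := s(tree(node(a,empty),a)).
Decompose node/2: P = node(false,false),  empty = empty.
Bind P := node(false,false); no other remaining equation mentions P.
Delete trivial equation empty = empty.
No equations remain and no clash or occurs-check failure arose, so a unifier exists.

YES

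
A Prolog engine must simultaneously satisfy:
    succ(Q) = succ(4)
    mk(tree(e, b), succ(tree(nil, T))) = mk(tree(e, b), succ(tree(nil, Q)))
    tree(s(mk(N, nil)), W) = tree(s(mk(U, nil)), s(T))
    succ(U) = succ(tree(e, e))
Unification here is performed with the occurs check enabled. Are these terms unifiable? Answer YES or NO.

Decompose succ/1: Q = 4.
Bind Q := 4; substituting into the one remaining equation that mentions Q gives: mk(tree(e, b), succ(tree(nil, T))) = mk(tree(e, b), succ(tree(nil, 4))).
Decompose mk/2: tree(e, b) = tree(e, b),  succ(tree(nil, T)) = succ(tree(nil, 4)).
Delete trivial equation tree(e, b) = tree(e, b).
Decompose succ/1: tree(nil, T) = tree(nil, 4).
Decompose tree/2: nil = nil,  T = 4.
Delete trivial equation nil = nil.
Bind T := 4; substituting into the one remaining equation that mentions T gives: tree(s(mk(N, nil)), W) = tree(s(mk(U, nil)), s(4)).
Decompose tree/2: s(mk(N, nil)) = s(mk(U, nil)),  W = s(4).
Decompose s/1: mk(N, nil) = mk(U, nil).
Decompose mk/2: N = U,  nil = nil.
Bind N := U; no other remaining equation mentions N.
Delete trivial equation nil = nil.
Bind W := s(4); no other remaining equation mentions W.
Decompose succ/1: U = tree(e, e).
Bind U := tree(e, e). Substituting into the earlier binding gives N := tree(e, e).
No equations remain and no clash or occurs-check failure arose, so a unifier exists.

YES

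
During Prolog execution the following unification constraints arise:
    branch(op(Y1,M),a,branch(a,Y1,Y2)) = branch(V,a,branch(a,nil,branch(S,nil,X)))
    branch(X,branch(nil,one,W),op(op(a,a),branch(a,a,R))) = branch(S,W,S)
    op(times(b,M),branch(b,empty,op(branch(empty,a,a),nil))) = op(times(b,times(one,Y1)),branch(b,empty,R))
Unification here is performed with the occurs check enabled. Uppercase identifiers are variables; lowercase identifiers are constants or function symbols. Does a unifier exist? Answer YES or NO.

Decompose branch/3: op(Y1,M) = V,  a = a,  branch(a,Y1,Y2) = branch(a,nil,branch(S,nil,X)).
Bind V := op(Y1,M); no other remaining equation mentions V.
Delete trivial equation a = a.
Decompose branch/3: a = a,  Y1 = nil,  Y2 = branch(S,nil,X).
Delete trivial equation a = a.
Bind Y1 := nil; substituting into the one remaining equation that mentions Y1 gives: op(times(b,M),branch(b,empty,op(branch(empty,a,a),nil))) = op(times(b,times(one,nil)),branch(b,empty,R)). Substituting into the earlier binding gives V := op(nil,M).
Bind Y2 := branch(S,nil,X); no other remaining equation mentions Y2.
Decompose branch/3: X = S,  branch(nil,one,W) = W,  op(op(a,a),branch(a,a,R)) = S.
Bind X := S; no other remaining equation mentions X. Substituting into the earlier binding gives Y2 := branch(S,nil,S).
Occurs check fails: W occurs in branch(nil,one,W); the equation W = branch(nil,one,W) has no finite solution.

NO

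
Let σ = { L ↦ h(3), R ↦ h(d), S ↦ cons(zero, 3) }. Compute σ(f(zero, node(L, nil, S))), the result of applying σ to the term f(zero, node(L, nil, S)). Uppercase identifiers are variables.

Replace each occurrence of L with h(3).
Replace each occurrence of S with cons(zero, 3).
Result: f(zero, node(h(3), nil, cons(zero, 3))).

f(zero, node(h(3), nil, cons(zero, 3)))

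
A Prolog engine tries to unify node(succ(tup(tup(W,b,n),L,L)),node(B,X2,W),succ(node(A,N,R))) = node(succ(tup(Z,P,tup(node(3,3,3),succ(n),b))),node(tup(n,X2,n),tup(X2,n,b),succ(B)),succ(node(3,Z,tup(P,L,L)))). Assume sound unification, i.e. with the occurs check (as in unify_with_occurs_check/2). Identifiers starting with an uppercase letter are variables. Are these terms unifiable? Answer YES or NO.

Decompose node/3: succ(tup(tup(W,b,n),L,L)) = succ(tup(Z,P,tup(node(3,3,3),succ(n),b))),  node(B,X2,W) = node(tup(n,X2,n),tup(X2,n,b),succ(B)),  succ(node(A,N,R)) = succ(node(3,Z,tup(P,L,L))).
Decompose succ/1: tup(tup(W,b,n),L,L) = tup(Z,P,tup(node(3,3,3),succ(n),b)).
Decompose tup/3: tup(W,b,n) = Z,  L = P,  L = tup(node(3,3,3),succ(n),b).
Bind Z := tup(W,b,n); substituting into the one remaining equation that mentions Z gives: succ(node(A,N,R)) = succ(node(3,tup(W,b,n),tup(P,L,L))).
Bind L := P; substituting into the 2 remaining equations that mention L gives: P = tup(node(3,3,3),succ(n),b),  succ(node(A,N,R)) = succ(node(3,tup(W,b,n),tup(P,P,P))).
Bind P := tup(node(3,3,3),succ(n),b); substituting into the one remaining equation that mentions P gives: succ(node(A,N,R)) = succ(node(3,tup(W,b,n),tup(tup(node(3,3,3),succ(n),b),tup(node(3,3,3),succ(n),b),tup(node(3,3,3),succ(n),b)))). Substituting into the earlier binding gives L := tup(node(3,3,3),succ(n),b).
Decompose node/3: B = tup(n,X2,n),  X2 = tup(X2,n,b),  W = succ(B).
Bind B := tup(n,X2,n); substituting into the one remaining equation that mentions B gives: W = succ(tup(n,X2,n)).
Occurs check fails: X2 occurs in tup(X2,n,b); the equation X2 = tup(X2,n,b) has no finite solution.

NO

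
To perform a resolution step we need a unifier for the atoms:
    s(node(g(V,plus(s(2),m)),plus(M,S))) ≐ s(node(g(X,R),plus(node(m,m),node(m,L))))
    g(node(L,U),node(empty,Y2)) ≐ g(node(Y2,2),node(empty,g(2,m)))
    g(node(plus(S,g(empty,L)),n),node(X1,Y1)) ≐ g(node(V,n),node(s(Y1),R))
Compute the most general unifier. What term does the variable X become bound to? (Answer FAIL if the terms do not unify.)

plus(node(m,g(2,m)),g(empty,g(2,m)))

Decompose s/1: node(g(V,plus(s(2),m)),plus(M,S)) ≐ node(g(X,R),plus(node(m,m),node(m,L))).
Decompose node/2: g(V,plus(s(2),m)) ≐ g(X,R),  plus(M,S) ≐ plus(node(m,m),node(m,L)).
Decompose g/2: V ≐ X,  plus(s(2),m) ≐ R.
Bind V := X; substituting into the one remaining equation that mentions V gives: g(node(plus(S,g(empty,L)),n),node(X1,Y1)) ≐ g(node(X,n),node(s(Y1),R)).
Bind R := plus(s(2),m); substituting into the one remaining equation that mentions R gives: g(node(plus(S,g(empty,L)),n),node(X1,Y1)) ≐ g(node(X,n),node(s(Y1),plus(s(2),m))).
Decompose plus/2: M ≐ node(m,m),  S ≐ node(m,L).
Bind M := node(m,m); no other remaining equation mentions M.
Bind S := node(m,L); substituting into the one remaining equation that mentions S gives: g(node(plus(node(m,L),g(empty,L)),n),node(X1,Y1)) ≐ g(node(X,n),node(s(Y1),plus(s(2),m))).
Decompose g/2: node(L,U) ≐ node(Y2,2),  node(empty,Y2) ≐ node(empty,g(2,m)).
Decompose node/2: L ≐ Y2,  U ≐ 2.
Bind L := Y2; substituting into the one remaining equation that mentions L gives: g(node(plus(node(m,Y2),g(empty,Y2)),n),node(X1,Y1)) ≐ g(node(X,n),node(s(Y1),plus(s(2),m))). Substituting into the earlier binding gives S := node(m,Y2).
Bind U := 2; no other remaining equation mentions U.
Decompose node/2: empty ≐ empty,  Y2 ≐ g(2,m).
Delete trivial equation empty ≐ empty.
Bind Y2 := g(2,m); substituting into the remaining equation gives: g(node(plus(node(m,g(2,m)),g(empty,g(2,m))),n),node(X1,Y1)) ≐ g(node(X,n),node(s(Y1),plus(s(2),m))). Substituting into the earlier bindings gives S := node(m,g(2,m)), L := g(2,m).
Decompose g/2: node(plus(node(m,g(2,m)),g(empty,g(2,m))),n) ≐ node(X,n),  node(X1,Y1) ≐ node(s(Y1),plus(s(2),m)).
Decompose node/2: plus(node(m,g(2,m)),g(empty,g(2,m))) ≐ X,  n ≐ n.
Bind X := plus(node(m,g(2,m)),g(empty,g(2,m))); no other remaining equation mentions X. Substituting into the earlier binding gives V := plus(node(m,g(2,m)),g(empty,g(2,m))).
Delete trivial equation n ≐ n.
Decompose node/2: X1 ≐ s(Y1),  Y1 ≐ plus(s(2),m).
Bind X1 := s(Y1); no other remaining equation mentions X1.
Bind Y1 := plus(s(2),m). Substituting into the earlier binding gives X1 := s(plus(s(2),m)).
MGU = { V -> plus(node(m,g(2,m)),g(empty,g(2,m))), R -> plus(s(2),m), M -> node(m,m), S -> node(m,g(2,m)), L -> g(2,m), U -> 2, Y2 -> g(2,m), X -> plus(node(m,g(2,m)),g(empty,g(2,m))), X1 -> s(plus(s(2),m)), Y1 -> plus(s(2),m) }, so X -> plus(node(m,g(2,m)),g(empty,g(2,m))).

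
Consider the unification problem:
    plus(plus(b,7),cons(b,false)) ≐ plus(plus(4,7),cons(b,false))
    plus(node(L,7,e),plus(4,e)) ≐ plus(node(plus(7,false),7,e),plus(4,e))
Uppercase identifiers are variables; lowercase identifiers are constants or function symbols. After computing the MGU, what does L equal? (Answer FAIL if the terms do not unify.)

Decompose plus/2: plus(b,7) ≐ plus(4,7),  cons(b,false) ≐ cons(b,false).
Decompose plus/2: b ≐ 4,  7 ≐ 7.
Clash: constants b and 4 differ; no unifier exists.

FAIL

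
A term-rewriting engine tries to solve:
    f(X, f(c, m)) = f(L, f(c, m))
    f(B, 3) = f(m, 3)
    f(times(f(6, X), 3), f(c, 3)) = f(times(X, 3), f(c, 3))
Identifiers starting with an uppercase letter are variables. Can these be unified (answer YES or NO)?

Decompose f/2: X = L,  f(c, m) = f(c, m).
Bind X := L; substituting into the one remaining equation that mentions X gives: f(times(f(6, L), 3), f(c, 3)) = f(times(L, 3), f(c, 3)).
Delete trivial equation f(c, m) = f(c, m).
Decompose f/2: B = m,  3 = 3.
Bind B := m; no other remaining equation mentions B.
Delete trivial equation 3 = 3.
Decompose f/2: times(f(6, L), 3) = times(L, 3),  f(c, 3) = f(c, 3).
Decompose times/2: f(6, L) = L,  3 = 3.
Occurs check fails: L occurs in f(6, L); the equation L = f(6, L) has no finite solution.

NO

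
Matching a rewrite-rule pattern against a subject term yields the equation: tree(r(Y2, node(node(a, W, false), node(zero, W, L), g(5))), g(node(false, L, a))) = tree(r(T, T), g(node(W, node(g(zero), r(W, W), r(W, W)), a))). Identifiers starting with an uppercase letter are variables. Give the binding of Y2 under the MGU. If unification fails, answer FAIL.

node(node(a, false, false), node(zero, false, node(g(zero), r(false, false), r(false, false))), g(5))

Decompose tree/2: r(Y2, node(node(a, W, false), node(zero, W, L), g(5))) = r(T, T),  g(node(false, L, a)) = g(node(W, node(g(zero), r(W, W), r(W, W)), a)).
Decompose r/2: Y2 = T,  node(node(a, W, false), node(zero, W, L), g(5)) = T.
Bind Y2 := T; no other remaining equation mentions Y2.
Bind T := node(node(a, W, false), node(zero, W, L), g(5)); no other remaining equation mentions T. Substituting into the earlier binding gives Y2 := node(node(a, W, false), node(zero, W, L), g(5)).
Decompose g/1: node(false, L, a) = node(W, node(g(zero), r(W, W), r(W, W)), a).
Decompose node/3: false = W,  L = node(g(zero), r(W, W), r(W, W)),  a = a.
Bind W := false; substituting into the one remaining equation that mentions W gives: L = node(g(zero), r(false, false), r(false, false)). Substituting into the earlier bindings gives Y2 := node(node(a, false, false), node(zero, false, L), g(5)), T := node(node(a, false, false), node(zero, false, L), g(5)).
Bind L := node(g(zero), r(false, false), r(false, false)); no other remaining equation mentions L. Substituting into the earlier bindings gives Y2 := node(node(a, false, false), node(zero, false, node(g(zero), r(false, false), r(false, false))), g(5)), T := node(node(a, false, false), node(zero, false, node(g(zero), r(false, false), r(false, false))), g(5)).
Delete trivial equation a = a.
MGU = { Y2 := node(node(a, false, false), node(zero, false, node(g(zero), r(false, false), r(false, false))), g(5)), T := node(node(a, false, false), node(zero, false, node(g(zero), r(false, false), r(false, false))), g(5)), W := false, L := node(g(zero), r(false, false), r(false, false)) }, so Y2 := node(node(a, false, false), node(zero, false, node(g(zero), r(false, false), r(false, false))), g(5)).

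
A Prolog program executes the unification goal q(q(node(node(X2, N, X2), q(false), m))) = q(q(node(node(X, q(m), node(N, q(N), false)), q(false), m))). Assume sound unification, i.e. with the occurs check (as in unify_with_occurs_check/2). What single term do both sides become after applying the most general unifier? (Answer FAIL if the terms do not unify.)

q(q(node(node(node(q(m), q(q(m)), false), q(m), node(q(m), q(q(m)), false)), q(false), m)))

Decompose q/1: q(node(node(X2, N, X2), q(false), m)) = q(node(node(X, q(m), node(N, q(N), false)), q(false), m)).
Decompose q/1: node(node(X2, N, X2), q(false), m) = node(node(X, q(m), node(N, q(N), false)), q(false), m).
Decompose node/3: node(X2, N, X2) = node(X, q(m), node(N, q(N), false)),  q(false) = q(false),  m = m.
Decompose node/3: X2 = X,  N = q(m),  X2 = node(N, q(N), false).
Bind X2 := X; substituting into the one remaining equation that mentions X2 gives: X = node(N, q(N), false).
Bind N := q(m); substituting into the one remaining equation that mentions N gives: X = node(q(m), q(q(m)), false).
Bind X := node(q(m), q(q(m)), false); no other remaining equation mentions X. Substituting into the earlier binding gives X2 := node(q(m), q(q(m)), false).
Delete trivial equation q(false) = q(false).
Delete trivial equation m = m.
Applying the MGU to either side gives q(q(node(node(node(q(m), q(q(m)), false), q(m), node(q(m), q(q(m)), false)), q(false), m))).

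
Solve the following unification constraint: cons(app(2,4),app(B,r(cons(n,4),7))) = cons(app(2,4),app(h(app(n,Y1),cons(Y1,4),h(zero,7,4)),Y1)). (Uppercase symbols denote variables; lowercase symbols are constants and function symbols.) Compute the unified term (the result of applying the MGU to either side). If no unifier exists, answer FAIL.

cons(app(2,4),app(h(app(n,r(cons(n,4),7)),cons(r(cons(n,4),7),4),h(zero,7,4)),r(cons(n,4),7)))

Decompose cons/2: app(2,4) = app(2,4),  app(B,r(cons(n,4),7)) = app(h(app(n,Y1),cons(Y1,4),h(zero,7,4)),Y1).
Delete trivial equation app(2,4) = app(2,4).
Decompose app/2: B = h(app(n,Y1),cons(Y1,4),h(zero,7,4)),  r(cons(n,4),7) = Y1.
Bind B := h(app(n,Y1),cons(Y1,4),h(zero,7,4)); no other remaining equation mentions B.
Bind Y1 := r(cons(n,4),7). Substituting into the earlier binding gives B := h(app(n,r(cons(n,4),7)),cons(r(cons(n,4),7),4),h(zero,7,4)).
Applying the MGU to either side gives cons(app(2,4),app(h(app(n,r(cons(n,4),7)),cons(r(cons(n,4),7),4),h(zero,7,4)),r(cons(n,4),7))).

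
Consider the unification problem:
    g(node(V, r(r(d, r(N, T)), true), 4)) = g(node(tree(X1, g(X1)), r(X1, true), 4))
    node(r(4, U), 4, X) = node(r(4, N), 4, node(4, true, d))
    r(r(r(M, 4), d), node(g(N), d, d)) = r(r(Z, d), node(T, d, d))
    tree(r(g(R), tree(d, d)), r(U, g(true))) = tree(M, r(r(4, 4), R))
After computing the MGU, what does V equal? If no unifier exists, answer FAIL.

tree(r(d, r(r(4, 4), g(r(4, 4)))), g(r(d, r(r(4, 4), g(r(4, 4))))))

Decompose g/1: node(V, r(r(d, r(N, T)), true), 4) = node(tree(X1, g(X1)), r(X1, true), 4).
Decompose node/3: V = tree(X1, g(X1)),  r(r(d, r(N, T)), true) = r(X1, true),  4 = 4.
Bind V := tree(X1, g(X1)); no other remaining equation mentions V.
Decompose r/2: r(d, r(N, T)) = X1,  true = true.
Bind X1 := r(d, r(N, T)); no other remaining equation mentions X1. Substituting into the earlier binding gives V := tree(r(d, r(N, T)), g(r(d, r(N, T)))).
Delete trivial equation true = true.
Delete trivial equation 4 = 4.
Decompose node/3: r(4, U) = r(4, N),  4 = 4,  X = node(4, true, d).
Decompose r/2: 4 = 4,  U = N.
Delete trivial equation 4 = 4.
Bind U := N; substituting into the one remaining equation that mentions U gives: tree(r(g(R), tree(d, d)), r(N, g(true))) = tree(M, r(r(4, 4), R)).
Delete trivial equation 4 = 4.
Bind X := node(4, true, d); no other remaining equation mentions X.
Decompose r/2: r(r(M, 4), d) = r(Z, d),  node(g(N), d, d) = node(T, d, d).
Decompose r/2: r(M, 4) = Z,  d = d.
Bind Z := r(M, 4); no other remaining equation mentions Z.
Delete trivial equation d = d.
Decompose node/3: g(N) = T,  d = d,  d = d.
Bind T := g(N); no other remaining equation mentions T. Substituting into the earlier bindings gives V := tree(r(d, r(N, g(N))), g(r(d, r(N, g(N))))), X1 := r(d, r(N, g(N))).
Delete trivial equation d = d.
Delete trivial equation d = d.
Decompose tree/2: r(g(R), tree(d, d)) = M,  r(N, g(true)) = r(r(4, 4), R).
Bind M := r(g(R), tree(d, d)); no other remaining equation mentions M. Substituting into the earlier binding gives Z := r(r(g(R), tree(d, d)), 4).
Decompose r/2: N = r(4, 4),  g(true) = R.
Bind N := r(4, 4); no other remaining equation mentions N. Substituting into the earlier bindings gives V := tree(r(d, r(r(4, 4), g(r(4, 4)))), g(r(d, r(r(4, 4), g(r(4, 4)))))), X1 := r(d, r(r(4, 4), g(r(4, 4)))), U := r(4, 4), T := g(r(4, 4)).
Bind R := g(true). Substituting into the earlier bindings gives Z := r(r(g(g(true)), tree(d, d)), 4), M := r(g(g(true)), tree(d, d)).
MGU = { V ↦ tree(r(d, r(r(4, 4), g(r(4, 4)))), g(r(d, r(r(4, 4), g(r(4, 4)))))), X1 ↦ r(d, r(r(4, 4), g(r(4, 4)))), U ↦ r(4, 4), X ↦ node(4, true, d), Z ↦ r(r(g(g(true)), tree(d, d)), 4), T ↦ g(r(4, 4)), M ↦ r(g(g(true)), tree(d, d)), N ↦ r(4, 4), R ↦ g(true) }, so V ↦ tree(r(d, r(r(4, 4), g(r(4, 4)))), g(r(d, r(r(4, 4), g(r(4, 4)))))).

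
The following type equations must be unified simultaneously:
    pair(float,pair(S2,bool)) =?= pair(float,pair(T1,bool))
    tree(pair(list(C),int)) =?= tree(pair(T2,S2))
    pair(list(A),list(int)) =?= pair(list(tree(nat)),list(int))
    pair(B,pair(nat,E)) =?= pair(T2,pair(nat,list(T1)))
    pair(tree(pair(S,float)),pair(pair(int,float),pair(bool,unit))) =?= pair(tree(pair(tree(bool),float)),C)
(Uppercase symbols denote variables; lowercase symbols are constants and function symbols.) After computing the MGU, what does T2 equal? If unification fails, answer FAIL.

Decompose pair/2: float =?= float,  pair(S2,bool) =?= pair(T1,bool).
Delete trivial equation float =?= float.
Decompose pair/2: S2 =?= T1,  bool =?= bool.
Bind S2 := T1; substituting into the one remaining equation that mentions S2 gives: tree(pair(list(C),int)) =?= tree(pair(T2,T1)).
Delete trivial equation bool =?= bool.
Decompose tree/1: pair(list(C),int) =?= pair(T2,T1).
Decompose pair/2: list(C) =?= T2,  int =?= T1.
Bind T2 := list(C); substituting into the one remaining equation that mentions T2 gives: pair(B,pair(nat,E)) =?= pair(list(C),pair(nat,list(T1))).
Bind T1 := int; substituting into the one remaining equation that mentions T1 gives: pair(B,pair(nat,E)) =?= pair(list(C),pair(nat,list(int))). Substituting into the earlier binding gives S2 := int.
Decompose pair/2: list(A) =?= list(tree(nat)),  list(int) =?= list(int).
Decompose list/1: A =?= tree(nat).
Bind A := tree(nat); no other remaining equation mentions A.
Delete trivial equation list(int) =?= list(int).
Decompose pair/2: B =?= list(C),  pair(nat,E) =?= pair(nat,list(int)).
Bind B := list(C); no other remaining equation mentions B.
Decompose pair/2: nat =?= nat,  E =?= list(int).
Delete trivial equation nat =?= nat.
Bind E := list(int); no other remaining equation mentions E.
Decompose pair/2: tree(pair(S,float)) =?= tree(pair(tree(bool),float)),  pair(pair(int,float),pair(bool,unit)) =?= C.
Decompose tree/1: pair(S,float) =?= pair(tree(bool),float).
Decompose pair/2: S =?= tree(bool),  float =?= float.
Bind S := tree(bool); no other remaining equation mentions S.
Delete trivial equation float =?= float.
Bind C := pair(pair(int,float),pair(bool,unit)). Substituting into the earlier bindings gives T2 := list(pair(pair(int,float),pair(bool,unit))), B := list(pair(pair(int,float),pair(bool,unit))).
MGU = { S2 := int, T2 := list(pair(pair(int,float),pair(bool,unit))), T1 := int, A := tree(nat), B := list(pair(pair(int,float),pair(bool,unit))), E := list(int), S := tree(bool), C := pair(pair(int,float),pair(bool,unit)) }, so T2 := list(pair(pair(int,float),pair(bool,unit))).

list(pair(pair(int,float),pair(bool,unit)))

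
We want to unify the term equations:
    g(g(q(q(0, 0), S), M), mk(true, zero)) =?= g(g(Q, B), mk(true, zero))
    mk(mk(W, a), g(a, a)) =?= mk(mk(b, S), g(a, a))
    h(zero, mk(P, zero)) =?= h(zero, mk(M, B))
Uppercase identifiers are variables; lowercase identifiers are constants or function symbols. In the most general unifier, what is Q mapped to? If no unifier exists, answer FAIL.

q(q(0, 0), a)

Decompose g/2: g(q(q(0, 0), S), M) =?= g(Q, B),  mk(true, zero) =?= mk(true, zero).
Decompose g/2: q(q(0, 0), S) =?= Q,  M =?= B.
Bind Q := q(q(0, 0), S); no other remaining equation mentions Q.
Bind M := B; substituting into the one remaining equation that mentions M gives: h(zero, mk(P, zero)) =?= h(zero, mk(B, B)).
Delete trivial equation mk(true, zero) =?= mk(true, zero).
Decompose mk/2: mk(W, a) =?= mk(b, S),  g(a, a) =?= g(a, a).
Decompose mk/2: W =?= b,  a =?= S.
Bind W := b; no other remaining equation mentions W.
Bind S := a; no other remaining equation mentions S. Substituting into the earlier binding gives Q := q(q(0, 0), a).
Delete trivial equation g(a, a) =?= g(a, a).
Decompose h/2: zero =?= zero,  mk(P, zero) =?= mk(B, B).
Delete trivial equation zero =?= zero.
Decompose mk/2: P =?= B,  zero =?= B.
Bind P := B; no other remaining equation mentions P.
Bind B := zero. Substituting into the earlier bindings gives M := zero, P := zero.
MGU = { Q := q(q(0, 0), a), M := zero, W := b, S := a, P := zero, B := zero }, so Q := q(q(0, 0), a).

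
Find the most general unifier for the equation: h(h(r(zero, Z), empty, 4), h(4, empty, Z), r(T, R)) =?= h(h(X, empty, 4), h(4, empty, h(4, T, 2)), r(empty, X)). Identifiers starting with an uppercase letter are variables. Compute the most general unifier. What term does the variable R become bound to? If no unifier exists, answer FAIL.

Decompose h/3: h(r(zero, Z), empty, 4) =?= h(X, empty, 4),  h(4, empty, Z) =?= h(4, empty, h(4, T, 2)),  r(T, R) =?= r(empty, X).
Decompose h/3: r(zero, Z) =?= X,  empty =?= empty,  4 =?= 4.
Bind X := r(zero, Z); substituting into the one remaining equation that mentions X gives: r(T, R) =?= r(empty, r(zero, Z)).
Delete trivial equation empty =?= empty.
Delete trivial equation 4 =?= 4.
Decompose h/3: 4 =?= 4,  empty =?= empty,  Z =?= h(4, T, 2).
Delete trivial equation 4 =?= 4.
Delete trivial equation empty =?= empty.
Bind Z := h(4, T, 2); substituting into the remaining equation gives: r(T, R) =?= r(empty, r(zero, h(4, T, 2))). Substituting into the earlier binding gives X := r(zero, h(4, T, 2)).
Decompose r/2: T =?= empty,  R =?= r(zero, h(4, T, 2)).
Bind T := empty; substituting into the remaining equation gives: R =?= r(zero, h(4, empty, 2)). Substituting into the earlier bindings gives X := r(zero, h(4, empty, 2)), Z := h(4, empty, 2).
Bind R := r(zero, h(4, empty, 2)).
MGU = { X := r(zero, h(4, empty, 2)), Z := h(4, empty, 2), T := empty, R := r(zero, h(4, empty, 2)) }, so R := r(zero, h(4, empty, 2)).

r(zero, h(4, empty, 2))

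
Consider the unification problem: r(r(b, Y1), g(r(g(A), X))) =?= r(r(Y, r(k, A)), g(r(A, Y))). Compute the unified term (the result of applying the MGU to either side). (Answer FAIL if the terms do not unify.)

Decompose r/2: r(b, Y1) =?= r(Y, r(k, A)),  g(r(g(A), X)) =?= g(r(A, Y)).
Decompose r/2: b =?= Y,  Y1 =?= r(k, A).
Bind Y := b; substituting into the one remaining equation that mentions Y gives: g(r(g(A), X)) =?= g(r(A, b)).
Bind Y1 := r(k, A); no other remaining equation mentions Y1.
Decompose g/1: r(g(A), X) =?= r(A, b).
Decompose r/2: g(A) =?= A,  X =?= b.
Occurs check fails: A occurs in g(A); the equation A =?= g(A) has no finite solution.

FAIL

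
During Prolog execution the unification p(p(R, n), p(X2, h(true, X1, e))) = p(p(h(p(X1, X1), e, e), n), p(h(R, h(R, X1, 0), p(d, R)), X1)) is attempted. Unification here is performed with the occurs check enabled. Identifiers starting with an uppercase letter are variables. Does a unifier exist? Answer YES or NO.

Decompose p/2: p(R, n) = p(h(p(X1, X1), e, e), n),  p(X2, h(true, X1, e)) = p(h(R, h(R, X1, 0), p(d, R)), X1).
Decompose p/2: R = h(p(X1, X1), e, e),  n = n.
Bind R := h(p(X1, X1), e, e); substituting into the one remaining equation that mentions R gives: p(X2, h(true, X1, e)) = p(h(h(p(X1, X1), e, e), h(h(p(X1, X1), e, e), X1, 0), p(d, h(p(X1, X1), e, e))), X1).
Delete trivial equation n = n.
Decompose p/2: X2 = h(h(p(X1, X1), e, e), h(h(p(X1, X1), e, e), X1, 0), p(d, h(p(X1, X1), e, e))),  h(true, X1, e) = X1.
Bind X2 := h(h(p(X1, X1), e, e), h(h(p(X1, X1), e, e), X1, 0), p(d, h(p(X1, X1), e, e))); no other remaining equation mentions X2.
Occurs check fails: X1 occurs in h(true, X1, e); the equation X1 = h(true, X1, e) has no finite solution.

NO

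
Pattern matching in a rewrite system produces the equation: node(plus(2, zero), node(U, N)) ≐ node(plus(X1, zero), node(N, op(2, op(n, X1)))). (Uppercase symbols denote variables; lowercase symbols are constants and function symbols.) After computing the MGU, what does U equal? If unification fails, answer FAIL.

op(2, op(n, 2))

Decompose node/2: plus(2, zero) ≐ plus(X1, zero),  node(U, N) ≐ node(N, op(2, op(n, X1))).
Decompose plus/2: 2 ≐ X1,  zero ≐ zero.
Bind X1 := 2; substituting into the one remaining equation that mentions X1 gives: node(U, N) ≐ node(N, op(2, op(n, 2))).
Delete trivial equation zero ≐ zero.
Decompose node/2: U ≐ N,  N ≐ op(2, op(n, 2)).
Bind U := N; no other remaining equation mentions U.
Bind N := op(2, op(n, 2)). Substituting into the earlier binding gives U := op(2, op(n, 2)).
MGU = { X1 -> 2, U -> op(2, op(n, 2)), N -> op(2, op(n, 2)) }, so U -> op(2, op(n, 2)).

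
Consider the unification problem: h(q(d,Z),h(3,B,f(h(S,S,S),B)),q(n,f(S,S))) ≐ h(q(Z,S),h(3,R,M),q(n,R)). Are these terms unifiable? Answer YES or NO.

YES

Decompose h/3: q(d,Z) ≐ q(Z,S),  h(3,B,f(h(S,S,S),B)) ≐ h(3,R,M),  q(n,f(S,S)) ≐ q(n,R).
Decompose q/2: d ≐ Z,  Z ≐ S.
Bind Z := d; substituting into the one remaining equation that mentions Z gives: d ≐ S.
Bind S := d; substituting into the remaining equations gives: h(3,B,f(h(d,d,d),B)) ≐ h(3,R,M),  q(n,f(d,d)) ≐ q(n,R).
Decompose h/3: 3 ≐ 3,  B ≐ R,  f(h(d,d,d),B) ≐ M.
Delete trivial equation 3 ≐ 3.
Bind B := R; substituting into the one remaining equation that mentions B gives: f(h(d,d,d),R) ≐ M.
Bind M := f(h(d,d,d),R); no other remaining equation mentions M.
Decompose q/2: n ≐ n,  f(d,d) ≐ R.
Delete trivial equation n ≐ n.
Bind R := f(d,d). Substituting into the earlier bindings gives B := f(d,d), M := f(h(d,d,d),f(d,d)).
No equations remain and no clash or occurs-check failure arose, so a unifier exists.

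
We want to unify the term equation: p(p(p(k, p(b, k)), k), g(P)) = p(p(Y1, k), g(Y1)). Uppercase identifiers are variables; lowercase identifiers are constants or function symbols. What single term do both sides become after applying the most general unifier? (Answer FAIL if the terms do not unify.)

p(p(p(k, p(b, k)), k), g(p(k, p(b, k))))

Decompose p/2: p(p(k, p(b, k)), k) = p(Y1, k),  g(P) = g(Y1).
Decompose p/2: p(k, p(b, k)) = Y1,  k = k.
Bind Y1 := p(k, p(b, k)); substituting into the one remaining equation that mentions Y1 gives: g(P) = g(p(k, p(b, k))).
Delete trivial equation k = k.
Decompose g/1: P = p(k, p(b, k)).
Bind P := p(k, p(b, k)).
Applying the MGU to either side gives p(p(p(k, p(b, k)), k), g(p(k, p(b, k)))).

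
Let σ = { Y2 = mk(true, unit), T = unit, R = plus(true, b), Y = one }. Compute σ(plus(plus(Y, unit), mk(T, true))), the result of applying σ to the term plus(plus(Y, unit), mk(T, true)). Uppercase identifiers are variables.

Replace each occurrence of T with unit.
Replace each occurrence of Y with one.
Result: plus(plus(one, unit), mk(unit, true)).

plus(plus(one, unit), mk(unit, true))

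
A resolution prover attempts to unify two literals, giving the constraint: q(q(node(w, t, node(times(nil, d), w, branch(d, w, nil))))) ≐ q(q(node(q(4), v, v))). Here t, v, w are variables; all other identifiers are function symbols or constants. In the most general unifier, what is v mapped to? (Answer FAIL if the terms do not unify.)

node(times(nil, d), q(4), branch(d, q(4), nil))

Decompose q/1: q(node(w, t, node(times(nil, d), w, branch(d, w, nil)))) ≐ q(node(q(4), v, v)).
Decompose q/1: node(w, t, node(times(nil, d), w, branch(d, w, nil))) ≐ node(q(4), v, v).
Decompose node/3: w ≐ q(4),  t ≐ v,  node(times(nil, d), w, branch(d, w, nil)) ≐ v.
Bind w := q(4); substituting into the one remaining equation that mentions w gives: node(times(nil, d), q(4), branch(d, q(4), nil)) ≐ v.
Bind t := v; no other remaining equation mentions t.
Bind v := node(times(nil, d), q(4), branch(d, q(4), nil)). Substituting into the earlier binding gives t := node(times(nil, d), q(4), branch(d, q(4), nil)).
MGU = { w -> q(4), t -> node(times(nil, d), q(4), branch(d, q(4), nil)), v -> node(times(nil, d), q(4), branch(d, q(4), nil)) }, so v -> node(times(nil, d), q(4), branch(d, q(4), nil)).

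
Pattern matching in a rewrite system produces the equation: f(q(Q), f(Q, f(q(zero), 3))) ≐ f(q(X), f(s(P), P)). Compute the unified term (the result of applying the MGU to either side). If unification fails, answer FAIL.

Decompose f/2: q(Q) ≐ q(X),  f(Q, f(q(zero), 3)) ≐ f(s(P), P).
Decompose q/1: Q ≐ X.
Bind Q := X; substituting into the remaining equation gives: f(X, f(q(zero), 3)) ≐ f(s(P), P).
Decompose f/2: X ≐ s(P),  f(q(zero), 3) ≐ P.
Bind X := s(P); no other remaining equation mentions X. Substituting into the earlier binding gives Q := s(P).
Bind P := f(q(zero), 3). Substituting into the earlier bindings gives Q := s(f(q(zero), 3)), X := s(f(q(zero), 3)).
Applying the MGU to either side gives f(q(s(f(q(zero), 3))), f(s(f(q(zero), 3)), f(q(zero), 3))).

f(q(s(f(q(zero), 3))), f(s(f(q(zero), 3)), f(q(zero), 3)))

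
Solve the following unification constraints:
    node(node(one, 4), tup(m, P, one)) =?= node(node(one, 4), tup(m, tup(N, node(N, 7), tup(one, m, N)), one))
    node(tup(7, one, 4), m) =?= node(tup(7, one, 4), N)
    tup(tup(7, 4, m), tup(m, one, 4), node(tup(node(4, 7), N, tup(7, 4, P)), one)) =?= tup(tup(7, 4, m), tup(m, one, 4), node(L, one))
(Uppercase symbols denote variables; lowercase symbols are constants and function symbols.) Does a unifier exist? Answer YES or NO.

YES

Decompose node/2: node(one, 4) =?= node(one, 4),  tup(m, P, one) =?= tup(m, tup(N, node(N, 7), tup(one, m, N)), one).
Delete trivial equation node(one, 4) =?= node(one, 4).
Decompose tup/3: m =?= m,  P =?= tup(N, node(N, 7), tup(one, m, N)),  one =?= one.
Delete trivial equation m =?= m.
Bind P := tup(N, node(N, 7), tup(one, m, N)); substituting into the one remaining equation that mentions P gives: tup(tup(7, 4, m), tup(m, one, 4), node(tup(node(4, 7), N, tup(7, 4, tup(N, node(N, 7), tup(one, m, N)))), one)) =?= tup(tup(7, 4, m), tup(m, one, 4), node(L, one)).
Delete trivial equation one =?= one.
Decompose node/2: tup(7, one, 4) =?= tup(7, one, 4),  m =?= N.
Delete trivial equation tup(7, one, 4) =?= tup(7, one, 4).
Bind N := m; substituting into the remaining equation gives: tup(tup(7, 4, m), tup(m, one, 4), node(tup(node(4, 7), m, tup(7, 4, tup(m, node(m, 7), tup(one, m, m)))), one)) =?= tup(tup(7, 4, m), tup(m, one, 4), node(L, one)). Substituting into the earlier binding gives P := tup(m, node(m, 7), tup(one, m, m)).
Decompose tup/3: tup(7, 4, m) =?= tup(7, 4, m),  tup(m, one, 4) =?= tup(m, one, 4),  node(tup(node(4, 7), m, tup(7, 4, tup(m, node(m, 7), tup(one, m, m)))), one) =?= node(L, one).
Delete trivial equation tup(7, 4, m) =?= tup(7, 4, m).
Delete trivial equation tup(m, one, 4) =?= tup(m, one, 4).
Decompose node/2: tup(node(4, 7), m, tup(7, 4, tup(m, node(m, 7), tup(one, m, m)))) =?= L,  one =?= one.
Bind L := tup(node(4, 7), m, tup(7, 4, tup(m, node(m, 7), tup(one, m, m)))); no other remaining equation mentions L.
Delete trivial equation one =?= one.
No equations remain and no clash or occurs-check failure arose, so a unifier exists.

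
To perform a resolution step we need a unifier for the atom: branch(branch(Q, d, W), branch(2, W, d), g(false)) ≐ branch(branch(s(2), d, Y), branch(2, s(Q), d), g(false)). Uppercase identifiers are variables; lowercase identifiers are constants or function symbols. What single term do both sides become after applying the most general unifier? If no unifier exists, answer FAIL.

branch(branch(s(2), d, s(s(2))), branch(2, s(s(2)), d), g(false))

Decompose branch/3: branch(Q, d, W) ≐ branch(s(2), d, Y),  branch(2, W, d) ≐ branch(2, s(Q), d),  g(false) ≐ g(false).
Decompose branch/3: Q ≐ s(2),  d ≐ d,  W ≐ Y.
Bind Q := s(2); substituting into the one remaining equation that mentions Q gives: branch(2, W, d) ≐ branch(2, s(s(2)), d).
Delete trivial equation d ≐ d.
Bind W := Y; substituting into the one remaining equation that mentions W gives: branch(2, Y, d) ≐ branch(2, s(s(2)), d).
Decompose branch/3: 2 ≐ 2,  Y ≐ s(s(2)),  d ≐ d.
Delete trivial equation 2 ≐ 2.
Bind Y := s(s(2)); no other remaining equation mentions Y. Substituting into the earlier binding gives W := s(s(2)).
Delete trivial equation d ≐ d.
Delete trivial equation g(false) ≐ g(false).
Applying the MGU to either side gives branch(branch(s(2), d, s(s(2))), branch(2, s(s(2)), d), g(false)).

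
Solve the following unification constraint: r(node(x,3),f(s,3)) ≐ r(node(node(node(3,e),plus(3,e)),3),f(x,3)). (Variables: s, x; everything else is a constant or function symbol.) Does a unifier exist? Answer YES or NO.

Decompose r/2: node(x,3) ≐ node(node(node(3,e),plus(3,e)),3),  f(s,3) ≐ f(x,3).
Decompose node/2: x ≐ node(node(3,e),plus(3,e)),  3 ≐ 3.
Bind x := node(node(3,e),plus(3,e)); substituting into the one remaining equation that mentions x gives: f(s,3) ≐ f(node(node(3,e),plus(3,e)),3).
Delete trivial equation 3 ≐ 3.
Decompose f/2: s ≐ node(node(3,e),plus(3,e)),  3 ≐ 3.
Bind s := node(node(3,e),plus(3,e)); no other remaining equation mentions s.
Delete trivial equation 3 ≐ 3.
No equations remain and no clash or occurs-check failure arose, so a unifier exists.

YES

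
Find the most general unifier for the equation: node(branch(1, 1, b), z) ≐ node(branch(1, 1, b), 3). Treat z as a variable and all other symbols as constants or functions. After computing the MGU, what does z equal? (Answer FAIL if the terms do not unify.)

3

Decompose node/2: branch(1, 1, b) ≐ branch(1, 1, b),  z ≐ 3.
Delete trivial equation branch(1, 1, b) ≐ branch(1, 1, b).
Bind z := 3.
MGU = { z ↦ 3 }, so z ↦ 3.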